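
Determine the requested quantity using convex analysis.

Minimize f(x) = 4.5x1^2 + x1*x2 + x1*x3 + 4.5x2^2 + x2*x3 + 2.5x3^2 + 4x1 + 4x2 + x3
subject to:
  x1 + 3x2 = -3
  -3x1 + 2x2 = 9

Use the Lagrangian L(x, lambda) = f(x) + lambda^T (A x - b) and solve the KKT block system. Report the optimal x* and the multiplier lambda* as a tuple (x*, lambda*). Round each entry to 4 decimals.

Form the Lagrangian:
  L(x, lambda) = (1/2) x^T Q x + c^T x + lambda^T (A x - b)
Stationarity (grad_x L = 0): Q x + c + A^T lambda = 0.
Primal feasibility: A x = b.

This gives the KKT block system:
  [ Q   A^T ] [ x     ]   [-c ]
  [ A    0  ] [ lambda ] = [ b ]

Solving the linear system:
  x*      = (-3, 0, 0.4)
  lambda* = (3.7273, -6.2909)
  f(x*)   = 28.1

x* = (-3, 0, 0.4), lambda* = (3.7273, -6.2909)


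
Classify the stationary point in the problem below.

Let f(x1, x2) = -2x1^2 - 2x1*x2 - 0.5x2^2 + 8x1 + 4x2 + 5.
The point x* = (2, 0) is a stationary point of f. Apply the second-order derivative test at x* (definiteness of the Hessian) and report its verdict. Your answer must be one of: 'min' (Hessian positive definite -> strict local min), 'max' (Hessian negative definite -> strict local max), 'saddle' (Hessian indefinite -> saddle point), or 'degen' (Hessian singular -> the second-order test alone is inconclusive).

Compute the Hessian H = grad^2 f:
  H = [[-4, -2], [-2, -1]]
Verify stationarity: grad f(x*) = H x* + g = (0, 0).
Eigenvalues of H: -5, 0.
H has a zero eigenvalue (singular; negative semidefinite but not definite), so H is neither positive definite, negative definite, nor indefinite. The second-order test alone is inconclusive -> degen.
(Indeed, f is constant along the null direction of H through x*, so x* is not a strict local extremum.)

degen


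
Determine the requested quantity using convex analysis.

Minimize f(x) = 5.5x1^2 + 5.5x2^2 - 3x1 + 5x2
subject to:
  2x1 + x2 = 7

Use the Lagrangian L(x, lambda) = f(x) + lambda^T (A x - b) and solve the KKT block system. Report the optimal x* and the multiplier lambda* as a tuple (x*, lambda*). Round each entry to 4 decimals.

Form the Lagrangian:
  L(x, lambda) = (1/2) x^T Q x + c^T x + lambda^T (A x - b)
Stationarity (grad_x L = 0): Q x + c + A^T lambda = 0.
Primal feasibility: A x = b.

This gives the KKT block system:
  [ Q   A^T ] [ x     ]   [-c ]
  [ A    0  ] [ lambda ] = [ b ]

Solving the linear system:
  x*      = (3.0364, 0.9273)
  lambda* = (-15.2)
  f(x*)   = 50.9636

x* = (3.0364, 0.9273), lambda* = (-15.2)


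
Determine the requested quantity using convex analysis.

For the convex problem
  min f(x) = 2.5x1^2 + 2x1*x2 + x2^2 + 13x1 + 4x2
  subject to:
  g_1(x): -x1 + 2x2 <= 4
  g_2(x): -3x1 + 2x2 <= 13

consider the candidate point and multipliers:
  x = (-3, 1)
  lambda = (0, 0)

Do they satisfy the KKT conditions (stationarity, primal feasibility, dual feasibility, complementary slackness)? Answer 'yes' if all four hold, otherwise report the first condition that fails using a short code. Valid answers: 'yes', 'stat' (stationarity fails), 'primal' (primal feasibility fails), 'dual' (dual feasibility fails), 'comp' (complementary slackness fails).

Gradient of f: grad f(x) = Q x + c = (0, 0)
Constraint values g_i(x) = a_i^T x - b_i:
  g_1((-3, 1)) = 1
  g_2((-3, 1)) = -2
Stationarity residual: grad f(x) + sum_i lambda_i a_i = (0, 0)
  -> stationarity OK
Primal feasibility (all g_i <= 0): FAILS
Dual feasibility (all lambda_i >= 0): OK
Complementary slackness (lambda_i * g_i(x) = 0 for all i): OK

Verdict: the first failing condition is primal_feasibility -> primal.

primal


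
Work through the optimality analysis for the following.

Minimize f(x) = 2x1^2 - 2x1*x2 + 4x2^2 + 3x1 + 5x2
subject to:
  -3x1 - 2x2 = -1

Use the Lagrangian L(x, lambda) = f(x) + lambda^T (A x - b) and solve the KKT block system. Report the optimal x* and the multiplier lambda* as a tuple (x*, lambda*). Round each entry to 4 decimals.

Form the Lagrangian:
  L(x, lambda) = (1/2) x^T Q x + c^T x + lambda^T (A x - b)
Stationarity (grad_x L = 0): Q x + c + A^T lambda = 0.
Primal feasibility: A x = b.

This gives the KKT block system:
  [ Q   A^T ] [ x     ]   [-c ]
  [ A    0  ] [ lambda ] = [ b ]

Solving the linear system:
  x*      = (0.4107, -0.1161)
  lambda* = (1.625)
  f(x*)   = 1.1384

x* = (0.4107, -0.1161), lambda* = (1.625)


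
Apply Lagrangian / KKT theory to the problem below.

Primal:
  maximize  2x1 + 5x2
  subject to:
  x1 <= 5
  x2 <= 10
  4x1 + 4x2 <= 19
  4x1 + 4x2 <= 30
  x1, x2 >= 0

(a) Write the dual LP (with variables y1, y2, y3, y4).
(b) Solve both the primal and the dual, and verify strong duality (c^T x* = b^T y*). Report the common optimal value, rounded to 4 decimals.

The standard primal-dual pair for 'max c^T x s.t. A x <= b, x >= 0' is:
  Dual:  min b^T y  s.t.  A^T y >= c,  y >= 0.

So the dual LP is:
  minimize  5y1 + 10y2 + 19y3 + 30y4
  subject to:
    y1 + 4y3 + 4y4 >= 2
    y2 + 4y3 + 4y4 >= 5
    y1, y2, y3, y4 >= 0

Solving the primal: x* = (0, 4.75).
  primal value c^T x* = 23.75.
Solving the dual: y* = (0, 0, 1.25, 0).
  dual value b^T y* = 23.75.
Strong duality: c^T x* = b^T y*. Confirmed.

23.75


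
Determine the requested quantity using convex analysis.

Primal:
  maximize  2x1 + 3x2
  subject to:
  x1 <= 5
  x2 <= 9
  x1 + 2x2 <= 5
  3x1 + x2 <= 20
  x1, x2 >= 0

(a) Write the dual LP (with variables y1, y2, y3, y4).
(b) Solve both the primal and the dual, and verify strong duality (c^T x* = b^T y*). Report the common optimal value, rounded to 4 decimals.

The standard primal-dual pair for 'max c^T x s.t. A x <= b, x >= 0' is:
  Dual:  min b^T y  s.t.  A^T y >= c,  y >= 0.

So the dual LP is:
  minimize  5y1 + 9y2 + 5y3 + 20y4
  subject to:
    y1 + y3 + 3y4 >= 2
    y2 + 2y3 + y4 >= 3
    y1, y2, y3, y4 >= 0

Solving the primal: x* = (5, 0).
  primal value c^T x* = 10.
Solving the dual: y* = (0.5, 0, 1.5, 0).
  dual value b^T y* = 10.
Strong duality: c^T x* = b^T y*. Confirmed.

10


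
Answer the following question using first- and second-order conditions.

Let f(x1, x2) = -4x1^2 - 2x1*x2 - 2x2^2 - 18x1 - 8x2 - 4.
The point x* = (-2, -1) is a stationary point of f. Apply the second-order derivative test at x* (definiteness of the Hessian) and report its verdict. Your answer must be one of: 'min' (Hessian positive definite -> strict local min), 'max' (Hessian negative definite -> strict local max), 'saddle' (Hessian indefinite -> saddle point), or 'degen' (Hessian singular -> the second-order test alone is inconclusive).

Compute the Hessian H = grad^2 f:
  H = [[-8, -2], [-2, -4]]
Verify stationarity: grad f(x*) = H x* + g = (0, 0).
Eigenvalues of H: -8.8284, -3.1716.
Both eigenvalues < 0, so H is negative definite -> x* is a strict local max.

max


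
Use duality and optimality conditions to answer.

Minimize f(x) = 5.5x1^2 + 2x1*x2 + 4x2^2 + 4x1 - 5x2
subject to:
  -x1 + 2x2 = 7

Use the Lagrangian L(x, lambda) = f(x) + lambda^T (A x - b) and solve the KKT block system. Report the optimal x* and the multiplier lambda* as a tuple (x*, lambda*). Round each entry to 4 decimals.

Form the Lagrangian:
  L(x, lambda) = (1/2) x^T Q x + c^T x + lambda^T (A x - b)
Stationarity (grad_x L = 0): Q x + c + A^T lambda = 0.
Primal feasibility: A x = b.

This gives the KKT block system:
  [ Q   A^T ] [ x     ]   [-c ]
  [ A    0  ] [ lambda ] = [ b ]

Solving the linear system:
  x*      = (-1.5, 2.75)
  lambda* = (-7)
  f(x*)   = 14.625

x* = (-1.5, 2.75), lambda* = (-7)


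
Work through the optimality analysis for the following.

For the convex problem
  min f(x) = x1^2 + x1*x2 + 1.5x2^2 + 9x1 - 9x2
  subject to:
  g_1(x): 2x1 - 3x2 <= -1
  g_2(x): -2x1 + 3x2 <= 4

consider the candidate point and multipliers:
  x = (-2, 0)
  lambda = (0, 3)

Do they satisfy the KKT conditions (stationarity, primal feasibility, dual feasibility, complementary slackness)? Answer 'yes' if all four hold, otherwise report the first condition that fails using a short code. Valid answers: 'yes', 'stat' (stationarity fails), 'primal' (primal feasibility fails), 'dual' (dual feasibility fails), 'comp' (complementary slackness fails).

Gradient of f: grad f(x) = Q x + c = (5, -11)
Constraint values g_i(x) = a_i^T x - b_i:
  g_1((-2, 0)) = -3
  g_2((-2, 0)) = 0
Stationarity residual: grad f(x) + sum_i lambda_i a_i = (-1, -2)
  -> stationarity FAILS
Primal feasibility (all g_i <= 0): OK
Dual feasibility (all lambda_i >= 0): OK
Complementary slackness (lambda_i * g_i(x) = 0 for all i): OK

Verdict: the first failing condition is stationarity -> stat.

stat


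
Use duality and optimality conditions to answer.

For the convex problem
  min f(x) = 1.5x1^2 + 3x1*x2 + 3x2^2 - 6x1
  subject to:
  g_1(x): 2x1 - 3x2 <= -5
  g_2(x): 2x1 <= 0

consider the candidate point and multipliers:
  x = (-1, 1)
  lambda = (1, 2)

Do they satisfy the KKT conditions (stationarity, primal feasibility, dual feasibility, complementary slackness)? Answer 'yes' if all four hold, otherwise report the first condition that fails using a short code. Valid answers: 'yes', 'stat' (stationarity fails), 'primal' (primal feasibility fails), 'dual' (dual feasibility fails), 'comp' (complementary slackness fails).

Gradient of f: grad f(x) = Q x + c = (-6, 3)
Constraint values g_i(x) = a_i^T x - b_i:
  g_1((-1, 1)) = 0
  g_2((-1, 1)) = -2
Stationarity residual: grad f(x) + sum_i lambda_i a_i = (0, 0)
  -> stationarity OK
Primal feasibility (all g_i <= 0): OK
Dual feasibility (all lambda_i >= 0): OK
Complementary slackness (lambda_i * g_i(x) = 0 for all i): FAILS

Verdict: the first failing condition is complementary_slackness -> comp.

comp


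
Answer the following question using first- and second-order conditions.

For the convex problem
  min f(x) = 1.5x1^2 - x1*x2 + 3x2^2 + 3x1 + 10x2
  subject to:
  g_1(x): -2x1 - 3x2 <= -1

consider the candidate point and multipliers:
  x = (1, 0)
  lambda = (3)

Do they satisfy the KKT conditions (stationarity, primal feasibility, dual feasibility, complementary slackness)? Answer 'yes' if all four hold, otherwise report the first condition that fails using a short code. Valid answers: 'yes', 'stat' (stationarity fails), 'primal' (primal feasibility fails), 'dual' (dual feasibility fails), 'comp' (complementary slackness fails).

Gradient of f: grad f(x) = Q x + c = (6, 9)
Constraint values g_i(x) = a_i^T x - b_i:
  g_1((1, 0)) = -1
Stationarity residual: grad f(x) + sum_i lambda_i a_i = (0, 0)
  -> stationarity OK
Primal feasibility (all g_i <= 0): OK
Dual feasibility (all lambda_i >= 0): OK
Complementary slackness (lambda_i * g_i(x) = 0 for all i): FAILS

Verdict: the first failing condition is complementary_slackness -> comp.

comp


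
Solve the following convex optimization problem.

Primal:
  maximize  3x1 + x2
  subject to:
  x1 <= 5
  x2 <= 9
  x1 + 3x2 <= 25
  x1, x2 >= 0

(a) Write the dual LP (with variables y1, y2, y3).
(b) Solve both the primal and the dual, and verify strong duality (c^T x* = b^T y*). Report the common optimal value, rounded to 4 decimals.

The standard primal-dual pair for 'max c^T x s.t. A x <= b, x >= 0' is:
  Dual:  min b^T y  s.t.  A^T y >= c,  y >= 0.

So the dual LP is:
  minimize  5y1 + 9y2 + 25y3
  subject to:
    y1 + y3 >= 3
    y2 + 3y3 >= 1
    y1, y2, y3 >= 0

Solving the primal: x* = (5, 6.6667).
  primal value c^T x* = 21.6667.
Solving the dual: y* = (2.6667, 0, 0.3333).
  dual value b^T y* = 21.6667.
Strong duality: c^T x* = b^T y*. Confirmed.

21.6667


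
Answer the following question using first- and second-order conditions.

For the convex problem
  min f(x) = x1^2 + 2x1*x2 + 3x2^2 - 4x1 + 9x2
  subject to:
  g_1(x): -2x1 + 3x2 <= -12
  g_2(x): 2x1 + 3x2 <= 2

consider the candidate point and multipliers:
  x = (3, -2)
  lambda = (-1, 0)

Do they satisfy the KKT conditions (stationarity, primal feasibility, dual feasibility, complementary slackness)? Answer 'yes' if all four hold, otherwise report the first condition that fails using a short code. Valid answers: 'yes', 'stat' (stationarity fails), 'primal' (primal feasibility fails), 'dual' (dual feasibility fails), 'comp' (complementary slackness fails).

Gradient of f: grad f(x) = Q x + c = (-2, 3)
Constraint values g_i(x) = a_i^T x - b_i:
  g_1((3, -2)) = 0
  g_2((3, -2)) = -2
Stationarity residual: grad f(x) + sum_i lambda_i a_i = (0, 0)
  -> stationarity OK
Primal feasibility (all g_i <= 0): OK
Dual feasibility (all lambda_i >= 0): FAILS
Complementary slackness (lambda_i * g_i(x) = 0 for all i): OK

Verdict: the first failing condition is dual_feasibility -> dual.

dual


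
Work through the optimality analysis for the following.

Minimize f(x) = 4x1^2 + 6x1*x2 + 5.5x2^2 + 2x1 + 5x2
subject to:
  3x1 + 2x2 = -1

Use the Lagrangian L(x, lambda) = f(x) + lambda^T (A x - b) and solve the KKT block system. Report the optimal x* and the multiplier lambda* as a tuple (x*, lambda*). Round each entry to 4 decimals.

Form the Lagrangian:
  L(x, lambda) = (1/2) x^T Q x + c^T x + lambda^T (A x - b)
Stationarity (grad_x L = 0): Q x + c + A^T lambda = 0.
Primal feasibility: A x = b.

This gives the KKT block system:
  [ Q   A^T ] [ x     ]   [-c ]
  [ A    0  ] [ lambda ] = [ b ]

Solving the linear system:
  x*      = (0.0169, -0.5254)
  lambda* = (0.339)
  f(x*)   = -1.1271

x* = (0.0169, -0.5254), lambda* = (0.339)


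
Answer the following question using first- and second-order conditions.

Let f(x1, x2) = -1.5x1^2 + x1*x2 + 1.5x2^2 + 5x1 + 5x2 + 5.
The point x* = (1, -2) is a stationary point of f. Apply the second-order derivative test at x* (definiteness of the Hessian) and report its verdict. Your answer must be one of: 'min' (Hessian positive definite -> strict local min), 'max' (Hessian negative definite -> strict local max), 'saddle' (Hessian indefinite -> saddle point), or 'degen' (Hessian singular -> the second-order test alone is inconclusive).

Compute the Hessian H = grad^2 f:
  H = [[-3, 1], [1, 3]]
Verify stationarity: grad f(x*) = H x* + g = (0, 0).
Eigenvalues of H: -3.1623, 3.1623.
Eigenvalues have mixed signs, so H is indefinite -> x* is a saddle point.

saddle


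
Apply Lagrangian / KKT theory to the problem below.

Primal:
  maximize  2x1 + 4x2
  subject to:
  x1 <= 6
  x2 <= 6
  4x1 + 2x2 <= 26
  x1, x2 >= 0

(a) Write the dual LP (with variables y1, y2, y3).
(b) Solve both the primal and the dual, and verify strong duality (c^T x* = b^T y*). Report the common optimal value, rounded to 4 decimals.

The standard primal-dual pair for 'max c^T x s.t. A x <= b, x >= 0' is:
  Dual:  min b^T y  s.t.  A^T y >= c,  y >= 0.

So the dual LP is:
  minimize  6y1 + 6y2 + 26y3
  subject to:
    y1 + 4y3 >= 2
    y2 + 2y3 >= 4
    y1, y2, y3 >= 0

Solving the primal: x* = (3.5, 6).
  primal value c^T x* = 31.
Solving the dual: y* = (0, 3, 0.5).
  dual value b^T y* = 31.
Strong duality: c^T x* = b^T y*. Confirmed.

31


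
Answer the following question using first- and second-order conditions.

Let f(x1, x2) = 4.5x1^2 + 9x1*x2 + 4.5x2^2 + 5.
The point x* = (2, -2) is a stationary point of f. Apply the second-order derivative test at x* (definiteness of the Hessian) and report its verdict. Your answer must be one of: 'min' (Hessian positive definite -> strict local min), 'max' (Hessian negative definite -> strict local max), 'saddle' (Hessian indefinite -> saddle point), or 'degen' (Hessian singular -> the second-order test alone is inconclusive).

Compute the Hessian H = grad^2 f:
  H = [[9, 9], [9, 9]]
Verify stationarity: grad f(x*) = H x* + g = (0, 0).
Eigenvalues of H: 0, 18.
H has a zero eigenvalue (singular; positive semidefinite but not definite), so H is neither positive definite, negative definite, nor indefinite. The second-order test alone is inconclusive -> degen.
(Indeed, f is constant along the null direction of H through x*, so x* is not a strict local extremum.)

degen


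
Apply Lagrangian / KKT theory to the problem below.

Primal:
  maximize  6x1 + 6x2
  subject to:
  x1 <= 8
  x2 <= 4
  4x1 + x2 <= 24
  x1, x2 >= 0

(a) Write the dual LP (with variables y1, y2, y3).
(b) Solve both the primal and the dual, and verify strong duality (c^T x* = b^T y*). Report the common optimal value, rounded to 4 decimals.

The standard primal-dual pair for 'max c^T x s.t. A x <= b, x >= 0' is:
  Dual:  min b^T y  s.t.  A^T y >= c,  y >= 0.

So the dual LP is:
  minimize  8y1 + 4y2 + 24y3
  subject to:
    y1 + 4y3 >= 6
    y2 + y3 >= 6
    y1, y2, y3 >= 0

Solving the primal: x* = (5, 4).
  primal value c^T x* = 54.
Solving the dual: y* = (0, 4.5, 1.5).
  dual value b^T y* = 54.
Strong duality: c^T x* = b^T y*. Confirmed.

54


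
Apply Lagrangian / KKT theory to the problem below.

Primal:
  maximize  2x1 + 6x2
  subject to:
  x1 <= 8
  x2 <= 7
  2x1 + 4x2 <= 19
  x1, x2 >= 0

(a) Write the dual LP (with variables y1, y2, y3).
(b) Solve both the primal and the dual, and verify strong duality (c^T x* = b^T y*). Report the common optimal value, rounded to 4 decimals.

The standard primal-dual pair for 'max c^T x s.t. A x <= b, x >= 0' is:
  Dual:  min b^T y  s.t.  A^T y >= c,  y >= 0.

So the dual LP is:
  minimize  8y1 + 7y2 + 19y3
  subject to:
    y1 + 2y3 >= 2
    y2 + 4y3 >= 6
    y1, y2, y3 >= 0

Solving the primal: x* = (0, 4.75).
  primal value c^T x* = 28.5.
Solving the dual: y* = (0, 0, 1.5).
  dual value b^T y* = 28.5.
Strong duality: c^T x* = b^T y*. Confirmed.

28.5


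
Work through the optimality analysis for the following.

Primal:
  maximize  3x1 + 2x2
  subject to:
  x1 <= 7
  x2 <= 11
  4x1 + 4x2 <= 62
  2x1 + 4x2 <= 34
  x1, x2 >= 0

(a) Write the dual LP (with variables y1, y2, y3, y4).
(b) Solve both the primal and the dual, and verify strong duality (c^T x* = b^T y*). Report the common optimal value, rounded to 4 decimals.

The standard primal-dual pair for 'max c^T x s.t. A x <= b, x >= 0' is:
  Dual:  min b^T y  s.t.  A^T y >= c,  y >= 0.

So the dual LP is:
  minimize  7y1 + 11y2 + 62y3 + 34y4
  subject to:
    y1 + 4y3 + 2y4 >= 3
    y2 + 4y3 + 4y4 >= 2
    y1, y2, y3, y4 >= 0

Solving the primal: x* = (7, 5).
  primal value c^T x* = 31.
Solving the dual: y* = (2, 0, 0, 0.5).
  dual value b^T y* = 31.
Strong duality: c^T x* = b^T y*. Confirmed.

31


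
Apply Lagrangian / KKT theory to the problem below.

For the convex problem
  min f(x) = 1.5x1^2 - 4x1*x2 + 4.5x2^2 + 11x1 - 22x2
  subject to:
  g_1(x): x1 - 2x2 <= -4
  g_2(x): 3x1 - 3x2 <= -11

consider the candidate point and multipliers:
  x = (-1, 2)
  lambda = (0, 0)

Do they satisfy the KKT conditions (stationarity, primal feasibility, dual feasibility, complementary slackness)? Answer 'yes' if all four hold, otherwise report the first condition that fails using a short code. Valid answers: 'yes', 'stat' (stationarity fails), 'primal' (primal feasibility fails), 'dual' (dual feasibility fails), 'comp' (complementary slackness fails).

Gradient of f: grad f(x) = Q x + c = (0, 0)
Constraint values g_i(x) = a_i^T x - b_i:
  g_1((-1, 2)) = -1
  g_2((-1, 2)) = 2
Stationarity residual: grad f(x) + sum_i lambda_i a_i = (0, 0)
  -> stationarity OK
Primal feasibility (all g_i <= 0): FAILS
Dual feasibility (all lambda_i >= 0): OK
Complementary slackness (lambda_i * g_i(x) = 0 for all i): OK

Verdict: the first failing condition is primal_feasibility -> primal.

primal


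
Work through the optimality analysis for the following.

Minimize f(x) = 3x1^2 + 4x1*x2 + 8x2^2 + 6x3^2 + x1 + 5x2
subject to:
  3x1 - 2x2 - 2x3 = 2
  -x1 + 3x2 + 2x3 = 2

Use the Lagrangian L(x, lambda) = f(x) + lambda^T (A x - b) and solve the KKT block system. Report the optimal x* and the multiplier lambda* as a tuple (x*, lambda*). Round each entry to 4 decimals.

Form the Lagrangian:
  L(x, lambda) = (1/2) x^T Q x + c^T x + lambda^T (A x - b)
Stationarity (grad_x L = 0): Q x + c + A^T lambda = 0.
Primal feasibility: A x = b.

This gives the KKT block system:
  [ Q   A^T ] [ x     ]   [-c ]
  [ A    0  ] [ lambda ] = [ b ]

Solving the linear system:
  x*      = (1.6468, 0.7065, 0.7637)
  lambda* = (-9.1443, -13.7264)
  f(x*)   = 25.4602

x* = (1.6468, 0.7065, 0.7637), lambda* = (-9.1443, -13.7264)


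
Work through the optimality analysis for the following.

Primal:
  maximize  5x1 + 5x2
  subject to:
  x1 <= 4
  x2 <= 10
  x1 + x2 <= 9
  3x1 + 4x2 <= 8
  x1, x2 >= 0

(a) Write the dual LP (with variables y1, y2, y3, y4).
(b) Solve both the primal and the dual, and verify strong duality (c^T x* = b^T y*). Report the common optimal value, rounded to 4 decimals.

The standard primal-dual pair for 'max c^T x s.t. A x <= b, x >= 0' is:
  Dual:  min b^T y  s.t.  A^T y >= c,  y >= 0.

So the dual LP is:
  minimize  4y1 + 10y2 + 9y3 + 8y4
  subject to:
    y1 + y3 + 3y4 >= 5
    y2 + y3 + 4y4 >= 5
    y1, y2, y3, y4 >= 0

Solving the primal: x* = (2.6667, 0).
  primal value c^T x* = 13.3333.
Solving the dual: y* = (0, 0, 0, 1.6667).
  dual value b^T y* = 13.3333.
Strong duality: c^T x* = b^T y*. Confirmed.

13.3333


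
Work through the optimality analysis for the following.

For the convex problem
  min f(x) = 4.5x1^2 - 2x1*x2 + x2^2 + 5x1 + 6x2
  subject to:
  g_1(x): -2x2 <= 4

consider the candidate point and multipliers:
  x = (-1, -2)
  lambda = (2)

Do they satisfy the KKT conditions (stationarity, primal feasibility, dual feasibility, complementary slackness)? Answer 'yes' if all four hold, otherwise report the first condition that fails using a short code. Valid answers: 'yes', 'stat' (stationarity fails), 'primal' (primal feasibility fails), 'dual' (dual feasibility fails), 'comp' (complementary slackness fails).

Gradient of f: grad f(x) = Q x + c = (0, 4)
Constraint values g_i(x) = a_i^T x - b_i:
  g_1((-1, -2)) = 0
Stationarity residual: grad f(x) + sum_i lambda_i a_i = (0, 0)
  -> stationarity OK
Primal feasibility (all g_i <= 0): OK
Dual feasibility (all lambda_i >= 0): OK
Complementary slackness (lambda_i * g_i(x) = 0 for all i): OK

Verdict: yes, KKT holds.

yes


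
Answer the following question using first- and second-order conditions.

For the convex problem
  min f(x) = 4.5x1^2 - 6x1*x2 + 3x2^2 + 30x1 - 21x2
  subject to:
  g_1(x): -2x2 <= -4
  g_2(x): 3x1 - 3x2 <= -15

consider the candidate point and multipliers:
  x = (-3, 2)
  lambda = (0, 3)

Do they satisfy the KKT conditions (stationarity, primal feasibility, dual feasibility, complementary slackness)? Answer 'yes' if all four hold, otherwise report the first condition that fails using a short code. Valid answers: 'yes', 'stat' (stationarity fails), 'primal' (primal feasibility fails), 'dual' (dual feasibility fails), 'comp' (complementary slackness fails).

Gradient of f: grad f(x) = Q x + c = (-9, 9)
Constraint values g_i(x) = a_i^T x - b_i:
  g_1((-3, 2)) = 0
  g_2((-3, 2)) = 0
Stationarity residual: grad f(x) + sum_i lambda_i a_i = (0, 0)
  -> stationarity OK
Primal feasibility (all g_i <= 0): OK
Dual feasibility (all lambda_i >= 0): OK
Complementary slackness (lambda_i * g_i(x) = 0 for all i): OK

Verdict: yes, KKT holds.

yes


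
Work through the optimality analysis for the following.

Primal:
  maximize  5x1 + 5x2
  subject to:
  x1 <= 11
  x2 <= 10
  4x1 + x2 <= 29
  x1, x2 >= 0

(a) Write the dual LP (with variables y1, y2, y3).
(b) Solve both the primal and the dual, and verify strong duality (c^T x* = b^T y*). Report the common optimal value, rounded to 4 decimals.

The standard primal-dual pair for 'max c^T x s.t. A x <= b, x >= 0' is:
  Dual:  min b^T y  s.t.  A^T y >= c,  y >= 0.

So the dual LP is:
  minimize  11y1 + 10y2 + 29y3
  subject to:
    y1 + 4y3 >= 5
    y2 + y3 >= 5
    y1, y2, y3 >= 0

Solving the primal: x* = (4.75, 10).
  primal value c^T x* = 73.75.
Solving the dual: y* = (0, 3.75, 1.25).
  dual value b^T y* = 73.75.
Strong duality: c^T x* = b^T y*. Confirmed.

73.75


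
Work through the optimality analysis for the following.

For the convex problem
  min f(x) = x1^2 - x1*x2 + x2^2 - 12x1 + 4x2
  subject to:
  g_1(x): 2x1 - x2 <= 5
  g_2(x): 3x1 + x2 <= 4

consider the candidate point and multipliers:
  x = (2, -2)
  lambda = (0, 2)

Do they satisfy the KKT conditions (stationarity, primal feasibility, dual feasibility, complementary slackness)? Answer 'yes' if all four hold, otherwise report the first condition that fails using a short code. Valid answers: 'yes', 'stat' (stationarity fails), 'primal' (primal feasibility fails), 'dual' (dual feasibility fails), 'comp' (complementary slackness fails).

Gradient of f: grad f(x) = Q x + c = (-6, -2)
Constraint values g_i(x) = a_i^T x - b_i:
  g_1((2, -2)) = 1
  g_2((2, -2)) = 0
Stationarity residual: grad f(x) + sum_i lambda_i a_i = (0, 0)
  -> stationarity OK
Primal feasibility (all g_i <= 0): FAILS
Dual feasibility (all lambda_i >= 0): OK
Complementary slackness (lambda_i * g_i(x) = 0 for all i): OK

Verdict: the first failing condition is primal_feasibility -> primal.

primal


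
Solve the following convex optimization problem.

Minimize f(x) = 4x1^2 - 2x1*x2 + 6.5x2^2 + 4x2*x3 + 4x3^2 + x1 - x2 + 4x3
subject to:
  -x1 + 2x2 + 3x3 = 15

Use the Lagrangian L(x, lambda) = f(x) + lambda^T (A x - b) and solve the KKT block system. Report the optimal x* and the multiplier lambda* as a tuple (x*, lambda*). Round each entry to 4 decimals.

Form the Lagrangian:
  L(x, lambda) = (1/2) x^T Q x + c^T x + lambda^T (A x - b)
Stationarity (grad_x L = 0): Q x + c + A^T lambda = 0.
Primal feasibility: A x = b.

This gives the KKT block system:
  [ Q   A^T ] [ x     ]   [-c ]
  [ A    0  ] [ lambda ] = [ b ]

Solving the linear system:
  x*      = (-1.6055, 0.5711, 4.0841)
  lambda* = (-12.9858)
  f(x*)   = 104.4733

x* = (-1.6055, 0.5711, 4.0841), lambda* = (-12.9858)


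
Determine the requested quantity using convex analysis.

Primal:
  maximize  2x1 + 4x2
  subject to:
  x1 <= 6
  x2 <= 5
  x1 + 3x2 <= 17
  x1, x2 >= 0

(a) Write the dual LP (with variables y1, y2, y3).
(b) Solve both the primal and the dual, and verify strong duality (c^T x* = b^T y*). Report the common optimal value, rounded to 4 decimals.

The standard primal-dual pair for 'max c^T x s.t. A x <= b, x >= 0' is:
  Dual:  min b^T y  s.t.  A^T y >= c,  y >= 0.

So the dual LP is:
  minimize  6y1 + 5y2 + 17y3
  subject to:
    y1 + y3 >= 2
    y2 + 3y3 >= 4
    y1, y2, y3 >= 0

Solving the primal: x* = (6, 3.6667).
  primal value c^T x* = 26.6667.
Solving the dual: y* = (0.6667, 0, 1.3333).
  dual value b^T y* = 26.6667.
Strong duality: c^T x* = b^T y*. Confirmed.

26.6667


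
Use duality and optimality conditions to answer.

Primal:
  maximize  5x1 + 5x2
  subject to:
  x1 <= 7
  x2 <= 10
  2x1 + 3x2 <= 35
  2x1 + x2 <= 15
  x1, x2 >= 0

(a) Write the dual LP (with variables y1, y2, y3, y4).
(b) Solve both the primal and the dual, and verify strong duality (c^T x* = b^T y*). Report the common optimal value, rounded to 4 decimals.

The standard primal-dual pair for 'max c^T x s.t. A x <= b, x >= 0' is:
  Dual:  min b^T y  s.t.  A^T y >= c,  y >= 0.

So the dual LP is:
  minimize  7y1 + 10y2 + 35y3 + 15y4
  subject to:
    y1 + 2y3 + 2y4 >= 5
    y2 + 3y3 + y4 >= 5
    y1, y2, y3, y4 >= 0

Solving the primal: x* = (2.5, 10).
  primal value c^T x* = 62.5.
Solving the dual: y* = (0, 2.5, 0, 2.5).
  dual value b^T y* = 62.5.
Strong duality: c^T x* = b^T y*. Confirmed.

62.5


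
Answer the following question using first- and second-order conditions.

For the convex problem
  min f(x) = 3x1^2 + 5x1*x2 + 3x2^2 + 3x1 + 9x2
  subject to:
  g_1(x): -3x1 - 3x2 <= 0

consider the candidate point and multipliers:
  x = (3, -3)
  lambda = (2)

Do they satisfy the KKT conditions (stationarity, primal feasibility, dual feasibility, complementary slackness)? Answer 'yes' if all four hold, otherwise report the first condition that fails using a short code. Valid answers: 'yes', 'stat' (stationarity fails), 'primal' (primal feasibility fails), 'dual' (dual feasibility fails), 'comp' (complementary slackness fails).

Gradient of f: grad f(x) = Q x + c = (6, 6)
Constraint values g_i(x) = a_i^T x - b_i:
  g_1((3, -3)) = 0
Stationarity residual: grad f(x) + sum_i lambda_i a_i = (0, 0)
  -> stationarity OK
Primal feasibility (all g_i <= 0): OK
Dual feasibility (all lambda_i >= 0): OK
Complementary slackness (lambda_i * g_i(x) = 0 for all i): OK

Verdict: yes, KKT holds.

yes


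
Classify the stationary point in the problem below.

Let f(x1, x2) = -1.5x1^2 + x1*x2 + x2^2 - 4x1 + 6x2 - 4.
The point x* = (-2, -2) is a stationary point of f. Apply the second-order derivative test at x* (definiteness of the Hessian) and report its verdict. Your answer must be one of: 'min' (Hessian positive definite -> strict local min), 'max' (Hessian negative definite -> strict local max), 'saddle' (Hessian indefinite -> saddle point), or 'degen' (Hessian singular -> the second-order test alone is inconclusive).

Compute the Hessian H = grad^2 f:
  H = [[-3, 1], [1, 2]]
Verify stationarity: grad f(x*) = H x* + g = (0, 0).
Eigenvalues of H: -3.1926, 2.1926.
Eigenvalues have mixed signs, so H is indefinite -> x* is a saddle point.

saddle


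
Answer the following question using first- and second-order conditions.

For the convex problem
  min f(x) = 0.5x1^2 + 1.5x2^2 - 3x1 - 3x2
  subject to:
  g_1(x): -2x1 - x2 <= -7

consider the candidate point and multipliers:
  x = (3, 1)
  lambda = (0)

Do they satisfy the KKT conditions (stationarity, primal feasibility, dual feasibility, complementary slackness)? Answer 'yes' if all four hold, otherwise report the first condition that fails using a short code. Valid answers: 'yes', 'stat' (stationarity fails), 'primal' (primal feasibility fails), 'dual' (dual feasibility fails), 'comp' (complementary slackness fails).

Gradient of f: grad f(x) = Q x + c = (0, 0)
Constraint values g_i(x) = a_i^T x - b_i:
  g_1((3, 1)) = 0
Stationarity residual: grad f(x) + sum_i lambda_i a_i = (0, 0)
  -> stationarity OK
Primal feasibility (all g_i <= 0): OK
Dual feasibility (all lambda_i >= 0): OK
Complementary slackness (lambda_i * g_i(x) = 0 for all i): OK

Verdict: yes, KKT holds.

yes


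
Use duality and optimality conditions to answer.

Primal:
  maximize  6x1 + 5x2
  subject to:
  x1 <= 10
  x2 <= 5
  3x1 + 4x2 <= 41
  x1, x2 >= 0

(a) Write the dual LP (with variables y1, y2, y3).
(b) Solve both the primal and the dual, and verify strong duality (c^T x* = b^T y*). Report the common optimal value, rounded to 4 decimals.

The standard primal-dual pair for 'max c^T x s.t. A x <= b, x >= 0' is:
  Dual:  min b^T y  s.t.  A^T y >= c,  y >= 0.

So the dual LP is:
  minimize  10y1 + 5y2 + 41y3
  subject to:
    y1 + 3y3 >= 6
    y2 + 4y3 >= 5
    y1, y2, y3 >= 0

Solving the primal: x* = (10, 2.75).
  primal value c^T x* = 73.75.
Solving the dual: y* = (2.25, 0, 1.25).
  dual value b^T y* = 73.75.
Strong duality: c^T x* = b^T y*. Confirmed.

73.75


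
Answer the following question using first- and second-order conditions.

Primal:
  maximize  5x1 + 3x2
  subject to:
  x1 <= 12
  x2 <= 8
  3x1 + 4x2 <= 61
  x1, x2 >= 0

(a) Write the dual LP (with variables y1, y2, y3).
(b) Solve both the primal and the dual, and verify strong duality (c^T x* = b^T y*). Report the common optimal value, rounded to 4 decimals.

The standard primal-dual pair for 'max c^T x s.t. A x <= b, x >= 0' is:
  Dual:  min b^T y  s.t.  A^T y >= c,  y >= 0.

So the dual LP is:
  minimize  12y1 + 8y2 + 61y3
  subject to:
    y1 + 3y3 >= 5
    y2 + 4y3 >= 3
    y1, y2, y3 >= 0

Solving the primal: x* = (12, 6.25).
  primal value c^T x* = 78.75.
Solving the dual: y* = (2.75, 0, 0.75).
  dual value b^T y* = 78.75.
Strong duality: c^T x* = b^T y*. Confirmed.

78.75


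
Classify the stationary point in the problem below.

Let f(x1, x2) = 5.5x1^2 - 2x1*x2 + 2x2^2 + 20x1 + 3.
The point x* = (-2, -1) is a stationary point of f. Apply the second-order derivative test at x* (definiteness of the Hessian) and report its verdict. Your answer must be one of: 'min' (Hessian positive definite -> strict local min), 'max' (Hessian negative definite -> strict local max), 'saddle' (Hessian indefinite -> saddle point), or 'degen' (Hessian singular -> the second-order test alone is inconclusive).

Compute the Hessian H = grad^2 f:
  H = [[11, -2], [-2, 4]]
Verify stationarity: grad f(x*) = H x* + g = (0, 0).
Eigenvalues of H: 3.4689, 11.5311.
Both eigenvalues > 0, so H is positive definite -> x* is a strict local min.

min


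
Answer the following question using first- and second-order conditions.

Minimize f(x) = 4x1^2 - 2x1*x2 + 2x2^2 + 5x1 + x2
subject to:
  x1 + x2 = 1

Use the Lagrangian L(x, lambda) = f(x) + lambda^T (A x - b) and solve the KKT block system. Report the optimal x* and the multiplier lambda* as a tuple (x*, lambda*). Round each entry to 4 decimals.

Form the Lagrangian:
  L(x, lambda) = (1/2) x^T Q x + c^T x + lambda^T (A x - b)
Stationarity (grad_x L = 0): Q x + c + A^T lambda = 0.
Primal feasibility: A x = b.

This gives the KKT block system:
  [ Q   A^T ] [ x     ]   [-c ]
  [ A    0  ] [ lambda ] = [ b ]

Solving the linear system:
  x*      = (0.125, 0.875)
  lambda* = (-4.25)
  f(x*)   = 2.875

x* = (0.125, 0.875), lambda* = (-4.25)


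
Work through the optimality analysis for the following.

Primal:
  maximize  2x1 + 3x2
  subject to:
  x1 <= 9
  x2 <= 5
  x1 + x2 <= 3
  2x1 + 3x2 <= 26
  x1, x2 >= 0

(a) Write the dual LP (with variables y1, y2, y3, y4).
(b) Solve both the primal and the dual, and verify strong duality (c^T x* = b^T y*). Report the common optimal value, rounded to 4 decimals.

The standard primal-dual pair for 'max c^T x s.t. A x <= b, x >= 0' is:
  Dual:  min b^T y  s.t.  A^T y >= c,  y >= 0.

So the dual LP is:
  minimize  9y1 + 5y2 + 3y3 + 26y4
  subject to:
    y1 + y3 + 2y4 >= 2
    y2 + y3 + 3y4 >= 3
    y1, y2, y3, y4 >= 0

Solving the primal: x* = (0, 3).
  primal value c^T x* = 9.
Solving the dual: y* = (0, 0, 3, 0).
  dual value b^T y* = 9.
Strong duality: c^T x* = b^T y*. Confirmed.

9


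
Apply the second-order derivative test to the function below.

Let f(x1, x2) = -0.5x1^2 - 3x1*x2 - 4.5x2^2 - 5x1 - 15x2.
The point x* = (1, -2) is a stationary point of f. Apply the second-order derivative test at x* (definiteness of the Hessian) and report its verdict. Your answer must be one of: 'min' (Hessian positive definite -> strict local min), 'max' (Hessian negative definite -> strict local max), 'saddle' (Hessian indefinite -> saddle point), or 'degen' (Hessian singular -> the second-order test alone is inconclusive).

Compute the Hessian H = grad^2 f:
  H = [[-1, -3], [-3, -9]]
Verify stationarity: grad f(x*) = H x* + g = (0, 0).
Eigenvalues of H: -10, 0.
H has a zero eigenvalue (singular; negative semidefinite but not definite), so H is neither positive definite, negative definite, nor indefinite. The second-order test alone is inconclusive -> degen.
(Indeed, f is constant along the null direction of H through x*, so x* is not a strict local extremum.)

degen


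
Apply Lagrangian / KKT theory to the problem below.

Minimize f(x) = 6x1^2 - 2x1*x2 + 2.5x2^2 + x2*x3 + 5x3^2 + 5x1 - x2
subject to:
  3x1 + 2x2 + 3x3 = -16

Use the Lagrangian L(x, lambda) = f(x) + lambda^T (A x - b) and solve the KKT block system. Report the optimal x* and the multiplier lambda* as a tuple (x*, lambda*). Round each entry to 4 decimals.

Form the Lagrangian:
  L(x, lambda) = (1/2) x^T Q x + c^T x + lambda^T (A x - b)
Stationarity (grad_x L = 0): Q x + c + A^T lambda = 0.
Primal feasibility: A x = b.

This gives the KKT block system:
  [ Q   A^T ] [ x     ]   [-c ]
  [ A    0  ] [ lambda ] = [ b ]

Solving the linear system:
  x*      = (-2.2182, -2.6, -1.3818)
  lambda* = (5.4727)
  f(x*)   = 39.5364

x* = (-2.2182, -2.6, -1.3818), lambda* = (5.4727)


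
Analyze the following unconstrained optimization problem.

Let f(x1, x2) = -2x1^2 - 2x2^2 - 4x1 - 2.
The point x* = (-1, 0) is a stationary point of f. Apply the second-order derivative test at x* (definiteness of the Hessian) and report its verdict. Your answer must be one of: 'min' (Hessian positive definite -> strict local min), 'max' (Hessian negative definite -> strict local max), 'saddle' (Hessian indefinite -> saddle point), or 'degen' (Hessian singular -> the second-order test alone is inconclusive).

Compute the Hessian H = grad^2 f:
  H = [[-4, 0], [0, -4]]
Verify stationarity: grad f(x*) = H x* + g = (0, 0).
Eigenvalues of H: -4, -4.
Both eigenvalues < 0, so H is negative definite -> x* is a strict local max.

max


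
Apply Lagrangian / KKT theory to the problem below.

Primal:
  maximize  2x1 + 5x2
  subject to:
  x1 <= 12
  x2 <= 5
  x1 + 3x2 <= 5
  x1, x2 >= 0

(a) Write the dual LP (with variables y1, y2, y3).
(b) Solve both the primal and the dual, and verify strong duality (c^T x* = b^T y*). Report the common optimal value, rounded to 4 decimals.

The standard primal-dual pair for 'max c^T x s.t. A x <= b, x >= 0' is:
  Dual:  min b^T y  s.t.  A^T y >= c,  y >= 0.

So the dual LP is:
  minimize  12y1 + 5y2 + 5y3
  subject to:
    y1 + y3 >= 2
    y2 + 3y3 >= 5
    y1, y2, y3 >= 0

Solving the primal: x* = (5, 0).
  primal value c^T x* = 10.
Solving the dual: y* = (0, 0, 2).
  dual value b^T y* = 10.
Strong duality: c^T x* = b^T y*. Confirmed.

10


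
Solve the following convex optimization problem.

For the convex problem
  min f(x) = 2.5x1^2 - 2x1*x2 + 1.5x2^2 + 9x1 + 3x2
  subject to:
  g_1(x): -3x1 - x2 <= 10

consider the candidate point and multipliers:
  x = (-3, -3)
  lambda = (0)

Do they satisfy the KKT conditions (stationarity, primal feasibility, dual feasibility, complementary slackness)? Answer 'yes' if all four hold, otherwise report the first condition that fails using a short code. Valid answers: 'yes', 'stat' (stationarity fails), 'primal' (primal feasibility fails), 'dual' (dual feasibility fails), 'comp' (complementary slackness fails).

Gradient of f: grad f(x) = Q x + c = (0, 0)
Constraint values g_i(x) = a_i^T x - b_i:
  g_1((-3, -3)) = 2
Stationarity residual: grad f(x) + sum_i lambda_i a_i = (0, 0)
  -> stationarity OK
Primal feasibility (all g_i <= 0): FAILS
Dual feasibility (all lambda_i >= 0): OK
Complementary slackness (lambda_i * g_i(x) = 0 for all i): OK

Verdict: the first failing condition is primal_feasibility -> primal.

primal


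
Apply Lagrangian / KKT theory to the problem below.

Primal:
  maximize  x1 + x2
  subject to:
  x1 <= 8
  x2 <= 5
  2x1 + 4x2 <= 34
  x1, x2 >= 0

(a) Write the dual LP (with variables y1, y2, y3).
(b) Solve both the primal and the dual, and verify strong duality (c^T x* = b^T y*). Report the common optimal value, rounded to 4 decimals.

The standard primal-dual pair for 'max c^T x s.t. A x <= b, x >= 0' is:
  Dual:  min b^T y  s.t.  A^T y >= c,  y >= 0.

So the dual LP is:
  minimize  8y1 + 5y2 + 34y3
  subject to:
    y1 + 2y3 >= 1
    y2 + 4y3 >= 1
    y1, y2, y3 >= 0

Solving the primal: x* = (8, 4.5).
  primal value c^T x* = 12.5.
Solving the dual: y* = (0.5, 0, 0.25).
  dual value b^T y* = 12.5.
Strong duality: c^T x* = b^T y*. Confirmed.

12.5


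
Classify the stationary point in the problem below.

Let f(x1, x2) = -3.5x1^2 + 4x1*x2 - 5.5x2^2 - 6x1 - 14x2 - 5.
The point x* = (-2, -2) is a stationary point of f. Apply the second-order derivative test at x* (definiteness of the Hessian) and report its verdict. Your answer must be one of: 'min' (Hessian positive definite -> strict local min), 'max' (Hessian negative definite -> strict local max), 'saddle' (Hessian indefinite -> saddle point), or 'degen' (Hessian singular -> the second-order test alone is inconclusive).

Compute the Hessian H = grad^2 f:
  H = [[-7, 4], [4, -11]]
Verify stationarity: grad f(x*) = H x* + g = (0, 0).
Eigenvalues of H: -13.4721, -4.5279.
Both eigenvalues < 0, so H is negative definite -> x* is a strict local max.

max


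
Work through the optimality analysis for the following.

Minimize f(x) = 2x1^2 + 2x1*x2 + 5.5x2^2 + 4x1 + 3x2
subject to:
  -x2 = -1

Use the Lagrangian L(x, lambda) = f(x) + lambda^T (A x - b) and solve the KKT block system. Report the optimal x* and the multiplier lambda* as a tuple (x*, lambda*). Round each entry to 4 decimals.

Form the Lagrangian:
  L(x, lambda) = (1/2) x^T Q x + c^T x + lambda^T (A x - b)
Stationarity (grad_x L = 0): Q x + c + A^T lambda = 0.
Primal feasibility: A x = b.

This gives the KKT block system:
  [ Q   A^T ] [ x     ]   [-c ]
  [ A    0  ] [ lambda ] = [ b ]

Solving the linear system:
  x*      = (-1.5, 1)
  lambda* = (11)
  f(x*)   = 4

x* = (-1.5, 1), lambda* = (11)
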